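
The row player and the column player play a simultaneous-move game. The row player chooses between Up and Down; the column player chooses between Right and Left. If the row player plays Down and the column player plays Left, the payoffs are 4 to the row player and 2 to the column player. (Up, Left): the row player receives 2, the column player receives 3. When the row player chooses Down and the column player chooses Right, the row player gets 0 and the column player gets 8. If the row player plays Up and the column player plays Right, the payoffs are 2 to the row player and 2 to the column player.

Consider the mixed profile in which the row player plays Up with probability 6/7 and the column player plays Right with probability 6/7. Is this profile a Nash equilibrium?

No

Given the column player's mix q = 6/7, the row player's payoff from Up is 2 but from Down is 4/7. The row player strictly prefers Up, so the row player would not mix.
So the proposed profile is not a Nash equilibrium.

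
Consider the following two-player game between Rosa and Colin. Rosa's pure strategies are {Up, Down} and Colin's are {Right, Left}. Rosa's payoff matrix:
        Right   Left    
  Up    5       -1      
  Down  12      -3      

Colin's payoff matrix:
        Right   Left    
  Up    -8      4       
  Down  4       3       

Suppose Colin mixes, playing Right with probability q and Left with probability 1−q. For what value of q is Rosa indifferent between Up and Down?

Set Rosa's expected payoff from Up equal to that from Down:
  Rosa's expected payoff from Up: q·5 + (1−q)·(-1) = 6q - 1
  Rosa's expected payoff from Down: q·12 + (1−q)·(-3) = 15q - 3
  6q - 1 = 15q - 3  ⇒  -9q = -2  ⇒  q = 2/9.

q = 2/9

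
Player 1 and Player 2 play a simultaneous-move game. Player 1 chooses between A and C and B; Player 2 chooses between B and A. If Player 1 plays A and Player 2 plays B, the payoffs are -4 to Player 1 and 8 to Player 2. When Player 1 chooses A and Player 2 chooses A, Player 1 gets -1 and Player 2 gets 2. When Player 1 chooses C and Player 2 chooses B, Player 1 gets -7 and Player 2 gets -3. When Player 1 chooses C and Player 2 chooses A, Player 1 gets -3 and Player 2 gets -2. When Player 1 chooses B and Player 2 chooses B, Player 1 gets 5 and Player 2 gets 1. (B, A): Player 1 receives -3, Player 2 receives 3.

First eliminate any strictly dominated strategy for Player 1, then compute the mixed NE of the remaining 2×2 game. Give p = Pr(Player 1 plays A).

Player 1's strategy C is strictly dominated by A: -4 > -7 and -1 > -3. Eliminate C.
Player 1's mix must leave Player 2 indifferent between B and A.
  Player 2's payoff to B: p·8 + (1−p)·1 = 7p + 1
  Player 2's payoff to A: p·2 + (1−p)·3 = -p + 3
  7p + 1 = -p + 3  ⇒  8p = 2  ⇒  p = 1/4.

p = 1/4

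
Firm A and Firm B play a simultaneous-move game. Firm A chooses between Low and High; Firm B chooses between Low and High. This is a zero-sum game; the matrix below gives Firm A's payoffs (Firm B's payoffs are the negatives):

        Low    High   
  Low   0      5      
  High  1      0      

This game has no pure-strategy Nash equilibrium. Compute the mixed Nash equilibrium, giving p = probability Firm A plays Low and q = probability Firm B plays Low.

p = 1/6, q = 5/6

In a mixed equilibrium Firm B is indifferent between Low and High; this condition fixes p.
  Firm B's payoff from Low: p·0 + (1−p)·(-1) = p - 1
  Firm B's payoff from High: p·(-5) + (1−p)·0 = -5p
  p - 1 = -5p  ⇒  6p = 1  ⇒  p = 1/6.
Firm B's mix must leave Firm A indifferent between Low and High.
  Firm A's payoff to Low: q·0 + (1−q)·5 = -5q + 5
  Firm A's payoff to High: q·1 + (1−q)·0 = q
  -5q + 5 = q  ⇒  -6q = -5  ⇒  q = 5/6.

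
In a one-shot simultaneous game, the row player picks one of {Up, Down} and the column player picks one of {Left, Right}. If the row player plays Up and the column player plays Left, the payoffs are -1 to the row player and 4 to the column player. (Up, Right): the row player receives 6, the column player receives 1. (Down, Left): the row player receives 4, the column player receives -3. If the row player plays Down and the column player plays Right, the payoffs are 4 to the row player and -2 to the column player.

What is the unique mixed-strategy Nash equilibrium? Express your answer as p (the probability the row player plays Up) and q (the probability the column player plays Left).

p = 1/4, q = 2/7

Set the column player's expected payoff from Left equal to that from Right:
  the column player's payoff to Left: p·4 + (1−p)·(-3) = 7p - 3
  the column player's payoff to Right: p·1 + (1−p)·(-2) = 3p - 2
  7p - 3 = 3p - 2  ⇒  4p = 1  ⇒  p = 1/4.
In a mixed equilibrium the row player is indifferent between Up and Down; this condition fixes q.
  the row player's expected payoff from Up: q·(-1) + (1−q)·6 = -7q + 6
  the row player's expected payoff from Down: q·4 + (1−q)·4 = 4
  -7q + 6 = 4  ⇒  -7q = -2  ⇒  q = 2/7.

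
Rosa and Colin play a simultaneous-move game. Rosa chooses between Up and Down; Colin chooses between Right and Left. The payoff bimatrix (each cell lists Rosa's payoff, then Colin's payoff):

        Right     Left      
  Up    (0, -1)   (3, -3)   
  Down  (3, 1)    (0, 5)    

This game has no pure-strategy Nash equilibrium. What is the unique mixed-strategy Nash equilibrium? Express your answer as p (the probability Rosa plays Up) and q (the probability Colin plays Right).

p = 2/3, q = 1/2

Colin's indifference between Right and Left determines Rosa's mixing probability p:
  Colin's payoff from Right: p·(-1) + (1−p)·1 = -2p + 1
  Colin's payoff from Left: p·(-3) + (1−p)·5 = -8p + 5
  -2p + 1 = -8p + 5  ⇒  6p = 4  ⇒  p = 2/3.
For Rosa to be willing to mix, Rosa must be indifferent between Up and Down, which pins down Colin's mix.
  Rosa's payoff from Up: q·0 + (1−q)·3 = -3q + 3
  Rosa's payoff from Down: q·3 + (1−q)·0 = 3q
  -3q + 3 = 3q  ⇒  -6q = -3  ⇒  q = 1/2.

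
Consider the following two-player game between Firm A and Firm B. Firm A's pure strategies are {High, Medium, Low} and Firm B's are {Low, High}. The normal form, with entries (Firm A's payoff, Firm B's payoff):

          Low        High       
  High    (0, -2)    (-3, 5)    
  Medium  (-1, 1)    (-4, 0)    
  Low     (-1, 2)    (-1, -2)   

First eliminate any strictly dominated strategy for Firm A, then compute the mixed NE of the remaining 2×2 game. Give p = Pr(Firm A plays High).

p = 4/11

Firm A's strategy Medium is strictly dominated by High: 0 > -1 and -3 > -4. Eliminate Medium.
Set Firm B's expected payoff from Low equal to that from High:
  Firm B's payoff from Low: p·(-2) + (1−p)·2 = -4p + 2
  Firm B's payoff from High: p·5 + (1−p)·(-2) = 7p - 2
  -4p + 2 = 7p - 2  ⇒  -11p = -4  ⇒  p = 4/11.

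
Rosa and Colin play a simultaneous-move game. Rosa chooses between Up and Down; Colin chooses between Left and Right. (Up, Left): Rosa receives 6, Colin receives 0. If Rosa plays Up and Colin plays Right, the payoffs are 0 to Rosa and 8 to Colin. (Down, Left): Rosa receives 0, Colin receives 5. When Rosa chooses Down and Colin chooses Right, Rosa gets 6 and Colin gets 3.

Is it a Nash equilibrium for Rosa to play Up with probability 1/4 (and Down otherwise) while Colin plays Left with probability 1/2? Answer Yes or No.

No

Given Rosa's mix p = 1/4, Colin's payoff from Left is 15/4 but from Right is 17/4. Colin strictly prefers Right, so Colin would not mix.
So the proposed profile is not a Nash equilibrium.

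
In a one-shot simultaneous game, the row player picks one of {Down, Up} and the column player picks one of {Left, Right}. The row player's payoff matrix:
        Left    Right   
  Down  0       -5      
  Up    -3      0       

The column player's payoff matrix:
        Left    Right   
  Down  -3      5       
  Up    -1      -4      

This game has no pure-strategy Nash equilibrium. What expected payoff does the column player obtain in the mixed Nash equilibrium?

The column player's indifference between Left and Right determines the row player's mixing probability p:
  the column player's payoff to Left: p·(-3) + (1−p)·(-1) = -2p - 1
  the column player's payoff to Right: p·5 + (1−p)·(-4) = 9p - 4
  -2p - 1 = 9p - 4  ⇒  -11p = -3  ⇒  p = 3/11.
At equilibrium the column player is indifferent across columns, so the column player's payoff equals the payoff from Left: (3/11)·(-3) + (8/11)·(-1) = -17/11.

-17/11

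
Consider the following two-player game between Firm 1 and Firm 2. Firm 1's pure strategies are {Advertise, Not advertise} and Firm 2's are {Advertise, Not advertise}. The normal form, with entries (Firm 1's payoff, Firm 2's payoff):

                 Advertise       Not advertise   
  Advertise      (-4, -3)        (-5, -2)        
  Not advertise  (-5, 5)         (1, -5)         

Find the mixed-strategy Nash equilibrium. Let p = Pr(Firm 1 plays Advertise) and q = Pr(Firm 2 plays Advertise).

Firm 2's indifference between Advertise and Not advertise determines Firm 1's mixing probability p:
  Firm 2's expected payoff from Advertise: p·(-3) + (1−p)·5 = -8p + 5
  Firm 2's expected payoff from Not advertise: p·(-2) + (1−p)·(-5) = 3p - 5
  -8p + 5 = 3p - 5  ⇒  -11p = -10  ⇒  p = 10/11.
In a mixed equilibrium Firm 1 is indifferent between Advertise and Not advertise; this condition fixes q.
  Firm 1's payoff to Advertise: q·(-4) + (1−q)·(-5) = q - 5
  Firm 1's payoff to Not advertise: q·(-5) + (1−q)·1 = -6q + 1
  q - 5 = -6q + 1  ⇒  7q = 6  ⇒  q = 6/7.

p = 10/11, q = 6/7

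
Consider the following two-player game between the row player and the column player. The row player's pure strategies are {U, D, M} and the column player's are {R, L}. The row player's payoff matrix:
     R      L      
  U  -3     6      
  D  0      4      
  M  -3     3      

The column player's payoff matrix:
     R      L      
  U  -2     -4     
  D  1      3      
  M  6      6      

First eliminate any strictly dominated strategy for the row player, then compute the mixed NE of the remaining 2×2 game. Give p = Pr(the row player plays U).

p = 1/2

The row player's strategy M is strictly dominated by D: 0 > -3 and 4 > 3. Eliminate M.
The column player's indifference between R and L determines the row player's mixing probability p:
  the column player's payoff to R: p·(-2) + (1−p)·1 = -3p + 1
  the column player's payoff to L: p·(-4) + (1−p)·3 = -7p + 3
  -3p + 1 = -7p + 3  ⇒  4p = 2  ⇒  p = 1/2.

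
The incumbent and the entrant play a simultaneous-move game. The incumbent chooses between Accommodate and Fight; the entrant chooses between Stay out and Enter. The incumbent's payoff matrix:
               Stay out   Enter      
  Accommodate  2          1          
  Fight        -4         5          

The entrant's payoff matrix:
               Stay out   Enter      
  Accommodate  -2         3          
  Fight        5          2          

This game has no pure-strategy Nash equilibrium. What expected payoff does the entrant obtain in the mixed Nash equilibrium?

19/8

For the entrant to be willing to mix, the entrant must be indifferent between Stay out and Enter, which pins down the incumbent's mix.
  the entrant's expected payoff from Stay out: p·(-2) + (1−p)·5 = -7p + 5
  the entrant's expected payoff from Enter: p·3 + (1−p)·2 = p + 2
  -7p + 5 = p + 2  ⇒  -8p = -3  ⇒  p = 3/8.
At equilibrium the entrant is indifferent across columns, so the entrant's payoff equals the payoff from Stay out: (3/8)·(-2) + (5/8)·5 = 19/8.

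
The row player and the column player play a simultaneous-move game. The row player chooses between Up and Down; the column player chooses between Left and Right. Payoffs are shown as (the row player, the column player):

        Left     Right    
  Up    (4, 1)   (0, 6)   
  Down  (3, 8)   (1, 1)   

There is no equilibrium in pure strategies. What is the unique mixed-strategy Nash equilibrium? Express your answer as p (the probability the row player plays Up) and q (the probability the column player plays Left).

p = 7/12, q = 1/2

In a mixed equilibrium the column player is indifferent between Left and Right; this condition fixes p.
  the column player's payoff from Left: p·1 + (1−p)·8 = -7p + 8
  the column player's payoff from Right: p·6 + (1−p)·1 = 5p + 1
  -7p + 8 = 5p + 1  ⇒  -12p = -7  ⇒  p = 7/12.
The column player's mix must leave the row player indifferent between Up and Down.
  the row player's payoff from Up: q·4 + (1−q)·0 = 4q
  the row player's payoff from Down: q·3 + (1−q)·1 = 2q + 1
  4q = 2q + 1  ⇒  2q = 1  ⇒  q = 1/2.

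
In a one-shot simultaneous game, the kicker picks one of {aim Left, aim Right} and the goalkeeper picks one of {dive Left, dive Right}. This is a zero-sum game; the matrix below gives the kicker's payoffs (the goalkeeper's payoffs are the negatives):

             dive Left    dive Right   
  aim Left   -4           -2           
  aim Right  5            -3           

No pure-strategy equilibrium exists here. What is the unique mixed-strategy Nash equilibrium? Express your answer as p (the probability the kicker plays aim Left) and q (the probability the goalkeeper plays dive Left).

The kicker's mix must leave the goalkeeper indifferent between dive Left and dive Right.
  the goalkeeper's payoff from dive Left: p·4 + (1−p)·(-5) = 9p - 5
  the goalkeeper's payoff from dive Right: p·2 + (1−p)·3 = -p + 3
  9p - 5 = -p + 3  ⇒  10p = 8  ⇒  p = 4/5.
The kicker's indifference between aim Left and aim Right determines the goalkeeper's mixing probability q:
  the kicker's payoff to aim Left: q·(-4) + (1−q)·(-2) = -2q - 2
  the kicker's payoff to aim Right: q·5 + (1−q)·(-3) = 8q - 3
  -2q - 2 = 8q - 3  ⇒  -10q = -1  ⇒  q = 1/10.

p = 4/5, q = 1/10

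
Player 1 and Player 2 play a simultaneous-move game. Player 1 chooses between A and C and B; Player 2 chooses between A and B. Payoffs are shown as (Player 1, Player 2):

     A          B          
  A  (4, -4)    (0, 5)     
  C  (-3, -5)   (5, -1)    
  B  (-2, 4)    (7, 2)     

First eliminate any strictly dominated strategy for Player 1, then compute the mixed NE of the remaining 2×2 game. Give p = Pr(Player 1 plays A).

p = 2/11

Player 1's strategy C is strictly dominated by B: -2 > -3 and 7 > 5. Eliminate C.
Player 2's indifference between A and B determines Player 1's mixing probability p:
  Player 2's expected payoff from A: p·(-4) + (1−p)·4 = -8p + 4
  Player 2's expected payoff from B: p·5 + (1−p)·2 = 3p + 2
  -8p + 4 = 3p + 2  ⇒  -11p = -2  ⇒  p = 2/11.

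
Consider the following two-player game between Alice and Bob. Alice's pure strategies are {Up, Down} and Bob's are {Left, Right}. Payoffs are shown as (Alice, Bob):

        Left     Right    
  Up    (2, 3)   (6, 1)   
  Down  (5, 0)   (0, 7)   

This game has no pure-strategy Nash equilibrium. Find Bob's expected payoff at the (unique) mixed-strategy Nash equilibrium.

In a mixed equilibrium Bob is indifferent between Left and Right; this condition fixes p.
  Bob's payoff to Left: p·3 + (1−p)·0 = 3p
  Bob's payoff to Right: p·1 + (1−p)·7 = -6p + 7
  3p = -6p + 7  ⇒  9p = 7  ⇒  p = 7/9.
At equilibrium Bob is indifferent across columns, so Bob's payoff equals the payoff from Left: (7/9)·3 + (2/9)·0 = 7/3.

7/3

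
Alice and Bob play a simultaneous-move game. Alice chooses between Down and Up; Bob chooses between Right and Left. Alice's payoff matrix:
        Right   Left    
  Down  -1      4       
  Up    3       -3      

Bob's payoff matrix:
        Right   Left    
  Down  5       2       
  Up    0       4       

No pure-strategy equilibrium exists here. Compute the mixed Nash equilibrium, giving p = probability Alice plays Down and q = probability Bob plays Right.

For Bob to be willing to mix, Bob must be indifferent between Right and Left, which pins down Alice's mix.
  Bob's expected payoff from Right: p·5 + (1−p)·0 = 5p
  Bob's expected payoff from Left: p·2 + (1−p)·4 = -2p + 4
  5p = -2p + 4  ⇒  7p = 4  ⇒  p = 4/7.
Set Alice's expected payoff from Down equal to that from Up:
  Alice's payoff to Down: q·(-1) + (1−q)·4 = -5q + 4
  Alice's payoff to Up: q·3 + (1−q)·(-3) = 6q - 3
  -5q + 4 = 6q - 3  ⇒  -11q = -7  ⇒  q = 7/11.

p = 4/7, q = 7/11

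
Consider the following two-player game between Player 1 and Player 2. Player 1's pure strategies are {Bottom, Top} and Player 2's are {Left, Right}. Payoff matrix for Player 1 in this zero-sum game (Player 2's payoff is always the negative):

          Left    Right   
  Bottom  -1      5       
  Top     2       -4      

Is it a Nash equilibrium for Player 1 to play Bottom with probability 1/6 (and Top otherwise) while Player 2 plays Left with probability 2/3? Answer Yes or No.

Given Player 1's mix p = 1/6, Player 2's payoff from Left is -3/2 but from Right is 5/2. Player 2 strictly prefers Right, so Player 2 would not mix.
So the proposed profile is not a Nash equilibrium.

No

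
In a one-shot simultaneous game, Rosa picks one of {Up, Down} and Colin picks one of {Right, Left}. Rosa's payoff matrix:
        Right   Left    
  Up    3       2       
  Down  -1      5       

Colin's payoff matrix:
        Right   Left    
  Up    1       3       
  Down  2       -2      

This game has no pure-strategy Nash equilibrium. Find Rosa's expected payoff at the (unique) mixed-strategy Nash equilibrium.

For Rosa to be willing to mix, Rosa must be indifferent between Up and Down, which pins down Colin's mix.
  Rosa's payoff from Up: q·3 + (1−q)·2 = q + 2
  Rosa's payoff from Down: q·(-1) + (1−q)·5 = -6q + 5
  q + 2 = -6q + 5  ⇒  7q = 3  ⇒  q = 3/7.
At equilibrium Rosa is indifferent across rows, so Rosa's payoff equals the payoff from Up: (3/7)·3 + (4/7)·2 = 17/7.

17/7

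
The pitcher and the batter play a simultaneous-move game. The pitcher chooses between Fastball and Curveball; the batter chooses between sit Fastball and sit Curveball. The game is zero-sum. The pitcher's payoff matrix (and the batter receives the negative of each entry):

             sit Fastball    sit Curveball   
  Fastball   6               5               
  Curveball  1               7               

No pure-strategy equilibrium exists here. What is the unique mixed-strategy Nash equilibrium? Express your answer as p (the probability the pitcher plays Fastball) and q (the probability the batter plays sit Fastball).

p = 6/7, q = 2/7

Set the batter's expected payoff from sit Fastball equal to that from sit Curveball:
  the batter's expected payoff from sit Fastball: p·(-6) + (1−p)·(-1) = -5p - 1
  the batter's expected payoff from sit Curveball: p·(-5) + (1−p)·(-7) = 2p - 7
  -5p - 1 = 2p - 7  ⇒  -7p = -6  ⇒  p = 6/7.
The batter's mix must leave the pitcher indifferent between Fastball and Curveball.
  the pitcher's payoff from Fastball: q·6 + (1−q)·5 = q + 5
  the pitcher's payoff from Curveball: q·1 + (1−q)·7 = -6q + 7
  q + 5 = -6q + 7  ⇒  7q = 2  ⇒  q = 2/7.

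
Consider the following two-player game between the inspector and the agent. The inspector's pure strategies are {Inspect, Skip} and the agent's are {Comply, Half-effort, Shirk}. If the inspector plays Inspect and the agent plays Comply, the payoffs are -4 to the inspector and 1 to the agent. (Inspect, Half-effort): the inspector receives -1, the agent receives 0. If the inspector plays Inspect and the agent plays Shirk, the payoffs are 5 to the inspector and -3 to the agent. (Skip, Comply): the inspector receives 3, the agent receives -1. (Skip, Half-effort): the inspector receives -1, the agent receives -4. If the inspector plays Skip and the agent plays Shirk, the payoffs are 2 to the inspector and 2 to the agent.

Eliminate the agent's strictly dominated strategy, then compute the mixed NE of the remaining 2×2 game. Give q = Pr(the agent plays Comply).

The agent's strategy Half-effort is strictly dominated by Comply: 1 > 0 and -1 > -4. Eliminate Half-effort.
Set the inspector's expected payoff from Inspect equal to that from Skip:
  the inspector's payoff to Inspect: q·(-4) + (1−q)·5 = -9q + 5
  the inspector's payoff to Skip: q·3 + (1−q)·2 = q + 2
  -9q + 5 = q + 2  ⇒  -10q = -3  ⇒  q = 3/10.

q = 3/10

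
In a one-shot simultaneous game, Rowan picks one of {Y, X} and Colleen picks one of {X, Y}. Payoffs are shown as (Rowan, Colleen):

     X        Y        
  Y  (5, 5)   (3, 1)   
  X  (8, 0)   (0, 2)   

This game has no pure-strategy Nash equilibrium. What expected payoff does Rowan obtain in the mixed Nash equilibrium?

Set Rowan's expected payoff from Y equal to that from X:
  Rowan's payoff from Y: q·5 + (1−q)·3 = 2q + 3
  Rowan's payoff from X: q·8 + (1−q)·0 = 8q
  2q + 3 = 8q  ⇒  -6q = -3  ⇒  q = 1/2.
At equilibrium Rowan is indifferent across rows, so Rowan's payoff equals the payoff from Y: (1/2)·5 + (1/2)·3 = 4.

4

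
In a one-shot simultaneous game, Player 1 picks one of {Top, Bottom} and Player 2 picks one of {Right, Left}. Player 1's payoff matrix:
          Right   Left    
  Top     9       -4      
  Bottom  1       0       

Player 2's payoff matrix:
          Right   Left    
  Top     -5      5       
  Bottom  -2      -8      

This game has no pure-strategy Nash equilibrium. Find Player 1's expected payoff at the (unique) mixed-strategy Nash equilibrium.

In a mixed equilibrium Player 1 is indifferent between Top and Bottom; this condition fixes q.
  Player 1's payoff from Top: q·9 + (1−q)·(-4) = 13q - 4
  Player 1's payoff from Bottom: q·1 + (1−q)·0 = q
  13q - 4 = q  ⇒  12q = 4  ⇒  q = 1/3.
At equilibrium Player 1 is indifferent across rows, so Player 1's payoff equals the payoff from Top: (1/3)·9 + (2/3)·(-4) = 1/3.

1/3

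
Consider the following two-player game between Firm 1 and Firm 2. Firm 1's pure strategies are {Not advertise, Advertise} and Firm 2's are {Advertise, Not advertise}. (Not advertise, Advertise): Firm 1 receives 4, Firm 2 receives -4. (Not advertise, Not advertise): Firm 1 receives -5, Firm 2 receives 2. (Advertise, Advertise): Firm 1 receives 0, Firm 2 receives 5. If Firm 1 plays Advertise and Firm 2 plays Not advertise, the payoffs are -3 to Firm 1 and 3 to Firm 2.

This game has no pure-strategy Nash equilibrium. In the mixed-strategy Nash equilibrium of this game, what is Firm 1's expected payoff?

-2

For Firm 1 to be willing to mix, Firm 1 must be indifferent between Not advertise and Advertise, which pins down Firm 2's mix.
  Firm 1's expected payoff from Not advertise: q·4 + (1−q)·(-5) = 9q - 5
  Firm 1's expected payoff from Advertise: q·0 + (1−q)·(-3) = 3q - 3
  9q - 5 = 3q - 3  ⇒  6q = 2  ⇒  q = 1/3.
At equilibrium Firm 1 is indifferent across rows, so Firm 1's payoff equals the payoff from Not advertise: (1/3)·4 + (2/3)·(-5) = -2.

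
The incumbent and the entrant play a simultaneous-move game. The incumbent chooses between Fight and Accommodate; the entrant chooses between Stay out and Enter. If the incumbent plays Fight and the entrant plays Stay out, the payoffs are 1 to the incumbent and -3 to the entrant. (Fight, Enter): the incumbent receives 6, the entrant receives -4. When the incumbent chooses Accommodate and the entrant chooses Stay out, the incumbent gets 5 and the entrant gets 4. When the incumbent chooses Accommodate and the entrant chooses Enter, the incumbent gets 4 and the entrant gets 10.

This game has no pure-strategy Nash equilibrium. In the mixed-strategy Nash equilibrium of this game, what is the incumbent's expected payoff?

Set the incumbent's expected payoff from Fight equal to that from Accommodate:
  the incumbent's payoff from Fight: q·1 + (1−q)·6 = -5q + 6
  the incumbent's payoff from Accommodate: q·5 + (1−q)·4 = q + 4
  -5q + 6 = q + 4  ⇒  -6q = -2  ⇒  q = 1/3.
At equilibrium the incumbent is indifferent across rows, so the incumbent's payoff equals the payoff from Fight: (1/3)·1 + (2/3)·6 = 13/3.

13/3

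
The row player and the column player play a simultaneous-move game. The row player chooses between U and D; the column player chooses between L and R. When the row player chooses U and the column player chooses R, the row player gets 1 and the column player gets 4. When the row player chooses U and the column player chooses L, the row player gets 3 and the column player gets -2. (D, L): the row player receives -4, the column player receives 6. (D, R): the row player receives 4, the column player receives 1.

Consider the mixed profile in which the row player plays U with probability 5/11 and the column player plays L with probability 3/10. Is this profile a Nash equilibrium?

Check the column player's indifference given the row player's mix p = 5/11:
  payoff from L = 26/11; payoff from R = 26/11 — equal.
Check the row player's indifference given the column player's mix q = 3/10:
  payoff from U = 8/5; payoff from D = 8/5 — equal.
Both players are indifferent, so neither can profitably deviate.

Yes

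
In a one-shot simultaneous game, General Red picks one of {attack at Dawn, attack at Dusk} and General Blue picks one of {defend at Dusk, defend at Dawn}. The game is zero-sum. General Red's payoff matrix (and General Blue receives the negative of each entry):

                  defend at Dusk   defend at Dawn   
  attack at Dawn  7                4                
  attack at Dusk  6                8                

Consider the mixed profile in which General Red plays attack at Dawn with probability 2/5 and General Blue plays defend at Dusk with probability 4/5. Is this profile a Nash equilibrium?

Check General Blue's indifference given General Red's mix p = 2/5:
  payoff from defend at Dusk = -32/5; payoff from defend at Dawn = -32/5 — equal.
Check General Red's indifference given General Blue's mix q = 4/5:
  payoff from attack at Dawn = 32/5; payoff from attack at Dusk = 32/5 — equal.
Both players are indifferent, so neither can profitably deviate.

Yes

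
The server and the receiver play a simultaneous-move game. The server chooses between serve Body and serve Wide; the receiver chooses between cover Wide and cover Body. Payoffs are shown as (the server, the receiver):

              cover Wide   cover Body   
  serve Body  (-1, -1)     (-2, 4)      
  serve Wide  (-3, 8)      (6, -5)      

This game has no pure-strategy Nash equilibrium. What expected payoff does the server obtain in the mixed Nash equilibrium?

-6/5

The server's indifference between serve Body and serve Wide determines the receiver's mixing probability q:
  the server's payoff to serve Body: q·(-1) + (1−q)·(-2) = q - 2
  the server's payoff to serve Wide: q·(-3) + (1−q)·6 = -9q + 6
  q - 2 = -9q + 6  ⇒  10q = 8  ⇒  q = 4/5.
At equilibrium the server is indifferent across rows, so the server's payoff equals the payoff from serve Body: (4/5)·(-1) + (1/5)·(-2) = -6/5.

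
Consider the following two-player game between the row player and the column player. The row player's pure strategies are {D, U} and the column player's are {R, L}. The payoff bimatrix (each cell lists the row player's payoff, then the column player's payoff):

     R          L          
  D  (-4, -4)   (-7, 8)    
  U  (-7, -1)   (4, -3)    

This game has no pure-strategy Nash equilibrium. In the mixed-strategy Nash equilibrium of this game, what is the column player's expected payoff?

The row player's mix must leave the column player indifferent between R and L.
  the column player's payoff to R: p·(-4) + (1−p)·(-1) = -3p - 1
  the column player's payoff to L: p·8 + (1−p)·(-3) = 11p - 3
  -3p - 1 = 11p - 3  ⇒  -14p = -2  ⇒  p = 1/7.
At equilibrium the column player is indifferent across columns, so the column player's payoff equals the payoff from R: (1/7)·(-4) + (6/7)·(-1) = -10/7.

-10/7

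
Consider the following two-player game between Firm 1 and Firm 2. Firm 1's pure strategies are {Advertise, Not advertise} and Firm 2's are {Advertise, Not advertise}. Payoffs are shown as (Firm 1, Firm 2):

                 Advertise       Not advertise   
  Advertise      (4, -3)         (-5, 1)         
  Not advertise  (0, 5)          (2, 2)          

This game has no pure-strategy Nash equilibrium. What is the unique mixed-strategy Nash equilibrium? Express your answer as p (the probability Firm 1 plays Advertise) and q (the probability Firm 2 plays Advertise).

In a mixed equilibrium Firm 2 is indifferent between Advertise and Not advertise; this condition fixes p.
  Firm 2's payoff from Advertise: p·(-3) + (1−p)·5 = -8p + 5
  Firm 2's payoff from Not advertise: p·1 + (1−p)·2 = -p + 2
  -8p + 5 = -p + 2  ⇒  -7p = -3  ⇒  p = 3/7.
Firm 1's indifference between Advertise and Not advertise determines Firm 2's mixing probability q:
  Firm 1's payoff to Advertise: q·4 + (1−q)·(-5) = 9q - 5
  Firm 1's payoff to Not advertise: q·0 + (1−q)·2 = -2q + 2
  9q - 5 = -2q + 2  ⇒  11q = 7  ⇒  q = 7/11.

p = 3/7, q = 7/11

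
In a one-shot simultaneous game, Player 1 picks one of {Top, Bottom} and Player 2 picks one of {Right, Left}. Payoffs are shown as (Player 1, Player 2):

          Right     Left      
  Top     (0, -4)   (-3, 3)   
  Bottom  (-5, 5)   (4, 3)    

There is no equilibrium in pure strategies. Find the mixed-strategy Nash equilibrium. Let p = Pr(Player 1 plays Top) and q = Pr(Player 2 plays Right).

In a mixed equilibrium Player 2 is indifferent between Right and Left; this condition fixes p.
  Player 2's payoff from Right: p·(-4) + (1−p)·5 = -9p + 5
  Player 2's payoff from Left: p·3 + (1−p)·3 = 3
  -9p + 5 = 3  ⇒  -9p = -2  ⇒  p = 2/9.
For Player 1 to be willing to mix, Player 1 must be indifferent between Top and Bottom, which pins down Player 2's mix.
  Player 1's expected payoff from Top: q·0 + (1−q)·(-3) = 3q - 3
  Player 1's expected payoff from Bottom: q·(-5) + (1−q)·4 = -9q + 4
  3q - 3 = -9q + 4  ⇒  12q = 7  ⇒  q = 7/12.

p = 2/9, q = 7/12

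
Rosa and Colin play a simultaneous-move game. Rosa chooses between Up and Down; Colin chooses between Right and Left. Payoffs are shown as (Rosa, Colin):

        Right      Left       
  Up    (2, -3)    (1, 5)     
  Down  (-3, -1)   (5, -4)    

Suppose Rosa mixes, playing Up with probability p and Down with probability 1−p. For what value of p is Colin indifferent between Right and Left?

In a mixed equilibrium Colin is indifferent between Right and Left; this condition fixes p.
  Colin's payoff from Right: p·(-3) + (1−p)·(-1) = -2p - 1
  Colin's payoff from Left: p·5 + (1−p)·(-4) = 9p - 4
  -2p - 1 = 9p - 4  ⇒  -11p = -3  ⇒  p = 3/11.

p = 3/11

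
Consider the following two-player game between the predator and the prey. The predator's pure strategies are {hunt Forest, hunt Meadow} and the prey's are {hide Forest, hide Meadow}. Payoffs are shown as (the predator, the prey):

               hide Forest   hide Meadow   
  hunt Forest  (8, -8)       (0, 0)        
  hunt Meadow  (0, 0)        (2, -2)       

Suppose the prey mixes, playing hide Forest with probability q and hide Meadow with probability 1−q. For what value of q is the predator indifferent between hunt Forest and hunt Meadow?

q = 1/5

For the predator to be willing to mix, the predator must be indifferent between hunt Forest and hunt Meadow, which pins down the prey's mix.
  the predator's expected payoff from hunt Forest: q·8 + (1−q)·0 = 8q
  the predator's expected payoff from hunt Meadow: q·0 + (1−q)·2 = -2q + 2
  8q = -2q + 2  ⇒  10q = 2  ⇒  q = 1/5.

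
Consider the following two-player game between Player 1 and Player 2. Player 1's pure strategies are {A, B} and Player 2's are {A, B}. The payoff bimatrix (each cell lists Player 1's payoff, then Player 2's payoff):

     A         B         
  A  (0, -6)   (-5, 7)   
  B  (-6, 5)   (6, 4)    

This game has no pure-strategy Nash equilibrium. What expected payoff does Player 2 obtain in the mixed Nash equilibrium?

For Player 2 to be willing to mix, Player 2 must be indifferent between A and B, which pins down Player 1's mix.
  Player 2's payoff to A: p·(-6) + (1−p)·5 = -11p + 5
  Player 2's payoff to B: p·7 + (1−p)·4 = 3p + 4
  -11p + 5 = 3p + 4  ⇒  -14p = -1  ⇒  p = 1/14.
At equilibrium Player 2 is indifferent across columns, so Player 2's payoff equals the payoff from A: (1/14)·(-6) + (13/14)·5 = 59/14.

59/14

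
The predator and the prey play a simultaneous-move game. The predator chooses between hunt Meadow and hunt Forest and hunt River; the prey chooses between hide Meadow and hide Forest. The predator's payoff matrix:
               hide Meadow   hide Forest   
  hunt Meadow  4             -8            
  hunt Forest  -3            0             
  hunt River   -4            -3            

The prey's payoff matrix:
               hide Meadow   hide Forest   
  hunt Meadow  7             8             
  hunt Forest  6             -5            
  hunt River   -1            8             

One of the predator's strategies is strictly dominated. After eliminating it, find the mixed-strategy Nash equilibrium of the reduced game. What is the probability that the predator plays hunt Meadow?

p = 11/12

The predator's strategy hunt River is strictly dominated by hunt Forest: -3 > -4 and 0 > -3. Eliminate hunt River.
For the prey to be willing to mix, the prey must be indifferent between hide Meadow and hide Forest, which pins down the predator's mix.
  the prey's expected payoff from hide Meadow: p·7 + (1−p)·6 = p + 6
  the prey's expected payoff from hide Forest: p·8 + (1−p)·(-5) = 13p - 5
  p + 6 = 13p - 5  ⇒  -12p = -11  ⇒  p = 11/12.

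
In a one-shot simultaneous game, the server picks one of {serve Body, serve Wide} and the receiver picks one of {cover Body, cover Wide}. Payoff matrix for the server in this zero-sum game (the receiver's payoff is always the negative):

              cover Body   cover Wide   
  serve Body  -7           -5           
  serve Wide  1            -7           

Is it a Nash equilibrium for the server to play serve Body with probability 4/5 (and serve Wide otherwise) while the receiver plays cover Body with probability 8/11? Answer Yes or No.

Given the receiver's mix q = 8/11, the server's payoff from serve Body is -71/11 but from serve Wide is -13/11. The server strictly prefers serve Wide, so the server would not mix.
So the proposed profile is not a Nash equilibrium.

No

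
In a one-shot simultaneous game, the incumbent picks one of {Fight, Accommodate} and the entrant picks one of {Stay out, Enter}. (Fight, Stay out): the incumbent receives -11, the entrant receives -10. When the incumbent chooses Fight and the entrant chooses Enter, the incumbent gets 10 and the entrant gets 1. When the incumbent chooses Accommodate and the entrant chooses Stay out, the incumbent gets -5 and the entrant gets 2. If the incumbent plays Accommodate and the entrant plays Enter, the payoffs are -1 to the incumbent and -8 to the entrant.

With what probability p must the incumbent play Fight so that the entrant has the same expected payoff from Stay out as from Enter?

Set the entrant's expected payoff from Stay out equal to that from Enter:
  the entrant's payoff to Stay out: p·(-10) + (1−p)·2 = -12p + 2
  the entrant's payoff to Enter: p·1 + (1−p)·(-8) = 9p - 8
  -12p + 2 = 9p - 8  ⇒  -21p = -10  ⇒  p = 10/21.

p = 10/21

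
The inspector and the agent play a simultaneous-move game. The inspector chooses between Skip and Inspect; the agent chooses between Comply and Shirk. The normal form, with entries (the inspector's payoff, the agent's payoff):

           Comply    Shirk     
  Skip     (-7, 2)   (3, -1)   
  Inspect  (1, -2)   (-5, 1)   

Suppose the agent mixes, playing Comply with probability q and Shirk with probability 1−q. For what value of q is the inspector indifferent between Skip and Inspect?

q = 1/2

For the inspector to be willing to mix, the inspector must be indifferent between Skip and Inspect, which pins down the agent's mix.
  the inspector's payoff to Skip: q·(-7) + (1−q)·3 = -10q + 3
  the inspector's payoff to Inspect: q·1 + (1−q)·(-5) = 6q - 5
  -10q + 3 = 6q - 5  ⇒  -16q = -8  ⇒  q = 1/2.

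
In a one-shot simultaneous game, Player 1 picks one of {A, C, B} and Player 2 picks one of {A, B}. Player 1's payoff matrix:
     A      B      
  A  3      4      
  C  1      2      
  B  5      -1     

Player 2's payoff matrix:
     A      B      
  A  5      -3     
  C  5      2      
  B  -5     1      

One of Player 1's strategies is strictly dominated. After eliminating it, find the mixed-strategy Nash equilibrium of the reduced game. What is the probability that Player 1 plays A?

Player 1's strategy C is strictly dominated by A: 3 > 1 and 4 > 2. Eliminate C.
For Player 2 to be willing to mix, Player 2 must be indifferent between A and B, which pins down Player 1's mix.
  Player 2's expected payoff from A: p·5 + (1−p)·(-5) = 10p - 5
  Player 2's expected payoff from B: p·(-3) + (1−p)·1 = -4p + 1
  10p - 5 = -4p + 1  ⇒  14p = 6  ⇒  p = 3/7.

p = 3/7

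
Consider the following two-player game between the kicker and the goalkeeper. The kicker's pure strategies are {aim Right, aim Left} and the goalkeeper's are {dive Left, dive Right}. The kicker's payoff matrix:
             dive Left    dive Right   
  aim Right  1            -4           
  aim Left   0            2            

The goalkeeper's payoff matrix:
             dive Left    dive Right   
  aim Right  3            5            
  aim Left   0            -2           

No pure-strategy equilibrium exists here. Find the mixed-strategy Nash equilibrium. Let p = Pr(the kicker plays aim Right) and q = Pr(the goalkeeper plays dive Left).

The goalkeeper's indifference between dive Left and dive Right determines the kicker's mixing probability p:
  the goalkeeper's payoff to dive Left: p·3 + (1−p)·0 = 3p
  the goalkeeper's payoff to dive Right: p·5 + (1−p)·(-2) = 7p - 2
  3p = 7p - 2  ⇒  -4p = -2  ⇒  p = 1/2.
For the kicker to be willing to mix, the kicker must be indifferent between aim Right and aim Left, which pins down the goalkeeper's mix.
  the kicker's payoff to aim Right: q·1 + (1−q)·(-4) = 5q - 4
  the kicker's payoff to aim Left: q·0 + (1−q)·2 = -2q + 2
  5q - 4 = -2q + 2  ⇒  7q = 6  ⇒  q = 6/7.

p = 1/2, q = 6/7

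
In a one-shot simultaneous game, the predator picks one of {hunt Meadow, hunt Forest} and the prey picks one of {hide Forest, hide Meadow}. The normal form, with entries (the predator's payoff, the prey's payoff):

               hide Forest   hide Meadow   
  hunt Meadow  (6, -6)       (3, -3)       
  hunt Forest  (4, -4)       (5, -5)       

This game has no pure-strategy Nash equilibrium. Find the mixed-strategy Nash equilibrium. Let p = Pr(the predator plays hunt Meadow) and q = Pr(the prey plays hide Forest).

p = 1/4, q = 1/2

In a mixed equilibrium the prey is indifferent between hide Forest and hide Meadow; this condition fixes p.
  the prey's expected payoff from hide Forest: p·(-6) + (1−p)·(-4) = -2p - 4
  the prey's expected payoff from hide Meadow: p·(-3) + (1−p)·(-5) = 2p - 5
  -2p - 4 = 2p - 5  ⇒  -4p = -1  ⇒  p = 1/4.
The predator's indifference between hunt Meadow and hunt Forest determines the prey's mixing probability q:
  the predator's payoff to hunt Meadow: q·6 + (1−q)·3 = 3q + 3
  the predator's payoff to hunt Forest: q·4 + (1−q)·5 = -q + 5
  3q + 3 = -q + 5  ⇒  4q = 2  ⇒  q = 1/2.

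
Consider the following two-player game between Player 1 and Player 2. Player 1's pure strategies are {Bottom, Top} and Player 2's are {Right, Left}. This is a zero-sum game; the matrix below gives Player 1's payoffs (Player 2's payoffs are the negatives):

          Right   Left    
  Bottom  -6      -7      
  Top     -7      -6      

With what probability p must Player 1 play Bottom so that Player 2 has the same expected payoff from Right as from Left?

Player 2's indifference between Right and Left determines Player 1's mixing probability p:
  Player 2's payoff to Right: p·6 + (1−p)·7 = -p + 7
  Player 2's payoff to Left: p·7 + (1−p)·6 = p + 6
  -p + 7 = p + 6  ⇒  -2p = -1  ⇒  p = 1/2.

p = 1/2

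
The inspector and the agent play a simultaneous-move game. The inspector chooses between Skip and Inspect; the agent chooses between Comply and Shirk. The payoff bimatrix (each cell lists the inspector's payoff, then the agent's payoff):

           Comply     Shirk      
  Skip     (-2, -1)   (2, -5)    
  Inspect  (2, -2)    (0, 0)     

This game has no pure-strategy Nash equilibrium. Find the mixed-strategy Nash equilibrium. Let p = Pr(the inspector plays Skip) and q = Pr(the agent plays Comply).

p = 1/3, q = 1/3

For the agent to be willing to mix, the agent must be indifferent between Comply and Shirk, which pins down the inspector's mix.
  the agent's payoff from Comply: p·(-1) + (1−p)·(-2) = p - 2
  the agent's payoff from Shirk: p·(-5) + (1−p)·0 = -5p
  p - 2 = -5p  ⇒  6p = 2  ⇒  p = 1/3.
The agent's mix must leave the inspector indifferent between Skip and Inspect.
  the inspector's payoff to Skip: q·(-2) + (1−q)·2 = -4q + 2
  the inspector's payoff to Inspect: q·2 + (1−q)·0 = 2q
  -4q + 2 = 2q  ⇒  -6q = -2  ⇒  q = 1/3.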